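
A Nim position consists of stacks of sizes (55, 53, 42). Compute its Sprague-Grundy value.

40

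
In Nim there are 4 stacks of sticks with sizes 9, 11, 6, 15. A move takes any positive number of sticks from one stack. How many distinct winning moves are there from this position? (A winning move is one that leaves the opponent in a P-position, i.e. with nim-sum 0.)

3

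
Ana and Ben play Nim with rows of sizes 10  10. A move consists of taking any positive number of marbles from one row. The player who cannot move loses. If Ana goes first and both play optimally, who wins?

Ben wins

Compute the nim-sum pairwise:
10 XOR 10 = 0
The nim-sum is 0, so this is a P-position: the player to move is in a losing position under optimal play; Ana is about to move from it and so loses — Ben wins.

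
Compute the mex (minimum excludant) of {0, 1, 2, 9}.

The values 0, 1, 2 are all present; 3 is the first non-negative integer missing from the set.

3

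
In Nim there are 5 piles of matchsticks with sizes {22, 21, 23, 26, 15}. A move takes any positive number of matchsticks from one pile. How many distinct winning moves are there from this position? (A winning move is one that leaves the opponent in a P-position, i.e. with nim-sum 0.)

3

Write each in binary and XOR column by column:
  10110  (22)
  10101  (21)
  10111  (23)
  11010  (26)
  01111  (15)
  -----
  00001  (1)
The overall nim-sum is X = 1. A pile of size p has a winning move iff p XOR X < p (reduce it to p XOR X).
  22: 22 XOR 1 = 23 ≥ 22 — no move.
  21: 21 XOR 1 = 20 < 21 — winning move (to 20).
  23: 23 XOR 1 = 22 < 23 — winning move (to 22).
  26: 26 XOR 1 = 27 ≥ 26 — no move.
  15: 15 XOR 1 = 14 < 15 — winning move (to 14).
That gives 3 winning moves.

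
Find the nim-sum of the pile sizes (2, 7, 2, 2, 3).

6

Compute the nim-sum pairwise:
2 ⊕ 7 = 5
5 ⊕ 2 = 7
7 ⊕ 2 = 5
5 ⊕ 3 = 6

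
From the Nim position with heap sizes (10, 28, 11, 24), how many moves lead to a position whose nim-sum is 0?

1

Nim-sum: 10 ⊕ 28 ⊕ 11 ⊕ 24 = 5.
The overall nim-sum is X = 5. A heap of size p has a winning move iff p XOR X < p (reduce it to p XOR X).
  10: 10 XOR 5 = 15 ≥ 10 — no move.
  28: 28 XOR 5 = 25 < 28 — winning move (to 25).
  11: 11 XOR 5 = 14 ≥ 11 — no move.
  24: 24 XOR 5 = 29 ≥ 24 — no move.
That gives 1 winning move.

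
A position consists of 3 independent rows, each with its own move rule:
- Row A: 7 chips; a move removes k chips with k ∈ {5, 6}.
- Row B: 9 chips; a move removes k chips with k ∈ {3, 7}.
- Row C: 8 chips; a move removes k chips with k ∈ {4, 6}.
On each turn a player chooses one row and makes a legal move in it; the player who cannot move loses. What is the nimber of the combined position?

2

For row A, compute g(0), g(1), … with moves {5, 6}:
k:     0  1  2  3  4  5  6  7
g(k):  0  0  0  0  0  1  1  1
So g(7) = 1.
Build the Grundy sequence for row B with g(k) = mex{g(k−s) : s ∈ {3, 7}, s ≤ k}:
g(0) = mex{} = 0
g(1) = mex{} = 0
g(2) = mex{} = 0
g(3) = mex{0} = 1
g(4) = mex{0} = 1
g(5) = mex{0} = 1
g(6) = mex{1} = 0
g(7) = mex{0,1} = 2
g(8) = mex{0,1} = 2
g(9) = mex{0} = 1
So g(9) = 1.
Grundy values for row C (subtraction set {4, 6}):
k:     0  1  2  3  4  5  6  7  8
g(k):  0  0  0  0  1  1  1  1  2
So g(8) = 2.
The value of a disjunctive sum is the nim-sum of the parts.
Combined value = 1 XOR 1 XOR 2 = 2.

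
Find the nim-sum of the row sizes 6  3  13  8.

0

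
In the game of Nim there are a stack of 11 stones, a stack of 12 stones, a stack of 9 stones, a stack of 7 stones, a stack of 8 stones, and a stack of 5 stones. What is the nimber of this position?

4

Compute the nim-sum pairwise:
11 ⊕ 12 = 7
7 ⊕ 9 = 14
14 ⊕ 7 = 9
9 ⊕ 8 = 1
1 ⊕ 5 = 4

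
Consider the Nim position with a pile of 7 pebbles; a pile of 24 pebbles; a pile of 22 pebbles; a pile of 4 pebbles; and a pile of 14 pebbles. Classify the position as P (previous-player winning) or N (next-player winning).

Compute the nim-sum pairwise:
7 ⊕ 24 = 31
31 ⊕ 22 = 9
9 ⊕ 4 = 13
13 ⊕ 14 = 3
The nim-sum is 3 ≠ 0, so this is an N-position: the player to move can win.

N-position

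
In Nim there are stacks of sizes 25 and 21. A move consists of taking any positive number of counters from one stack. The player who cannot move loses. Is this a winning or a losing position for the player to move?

In binary:
  11001  (25)
  10101  (21)
  -----
  01100  (12)
The nim-sum is 12 ≠ 0, so this is an N-position: the player to move can win.

Winning position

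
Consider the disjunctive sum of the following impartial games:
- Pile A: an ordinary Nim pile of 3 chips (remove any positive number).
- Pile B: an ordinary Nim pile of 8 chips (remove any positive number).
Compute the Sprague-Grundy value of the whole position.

Pile A is a plain Nim pile of size 3, so its Grundy value is 3.
Pile B is a plain Nim pile of size 8, so its Grundy value is 8.
The value of a disjunctive sum is the nim-sum of the parts.
Combined value = 3 XOR 8 = 11.

11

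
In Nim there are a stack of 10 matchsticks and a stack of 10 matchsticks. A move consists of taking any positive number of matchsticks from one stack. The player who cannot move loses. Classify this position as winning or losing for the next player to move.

In binary:
  1010  (10)
  1010  (10)
  ----
  0000  (0)
The nim-sum is 0, so this is a P-position: the player to move is in a losing position under optimal play.

Losing position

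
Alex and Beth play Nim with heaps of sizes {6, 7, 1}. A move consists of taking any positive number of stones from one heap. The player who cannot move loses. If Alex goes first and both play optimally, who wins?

Beth wins

In binary:
  110  (6)
  111  (7)
  001  (1)
  ---
  000  (0)
The nim-sum is 0, so this is a P-position: the player to move is in a losing position under optimal play; Alex is about to move from it and so loses — Beth wins.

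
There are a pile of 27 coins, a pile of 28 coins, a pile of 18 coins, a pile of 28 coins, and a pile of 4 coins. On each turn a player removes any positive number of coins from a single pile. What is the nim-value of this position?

13

Compute the nim-sum pairwise:
27 ⊕ 28 = 7
7 ⊕ 18 = 21
21 ⊕ 28 = 9
9 ⊕ 4 = 13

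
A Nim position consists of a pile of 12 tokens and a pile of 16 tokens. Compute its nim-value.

28

Bitwise XOR of the heap sizes:
  01100  (12)
  10000  (16)
  -----
  11100  (28)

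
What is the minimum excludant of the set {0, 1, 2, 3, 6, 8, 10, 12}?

The values 0, 1, 2, 3 are all present; 4 is the first non-negative integer missing from the set.

4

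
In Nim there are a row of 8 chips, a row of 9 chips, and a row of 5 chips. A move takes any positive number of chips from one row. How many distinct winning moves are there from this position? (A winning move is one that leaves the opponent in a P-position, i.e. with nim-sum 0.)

Compute the nim-sum pairwise:
8 ^ 9 = 1
1 ^ 5 = 4
The overall nim-sum is X = 4. A row of size p has a winning move iff p XOR X < p (reduce it to p XOR X).
  8: 8 XOR 4 = 12 ≥ 8 — no move.
  9: 9 XOR 4 = 13 ≥ 9 — no move.
  5: 5 XOR 4 = 1 < 5 — winning move (to 1).
That gives 1 winning move.

1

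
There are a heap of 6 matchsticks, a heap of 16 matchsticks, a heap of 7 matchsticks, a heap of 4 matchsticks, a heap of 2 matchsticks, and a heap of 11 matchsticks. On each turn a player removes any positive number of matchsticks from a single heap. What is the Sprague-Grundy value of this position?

28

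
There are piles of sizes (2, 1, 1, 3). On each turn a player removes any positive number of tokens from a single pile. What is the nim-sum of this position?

1

Bitwise XOR of the heap sizes:
  10  (2)
  01  (1)
  01  (1)
  11  (3)
  --
  01  (1)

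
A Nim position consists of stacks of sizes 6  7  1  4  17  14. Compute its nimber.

Nim-sum: 6 ⊕ 7 ⊕ 1 ⊕ 4 ⊕ 17 ⊕ 14 = 27.

27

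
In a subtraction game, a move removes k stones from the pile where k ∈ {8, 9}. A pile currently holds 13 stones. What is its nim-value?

Build the Grundy sequence with g(k) = mex{g(k−s) : s ∈ {8, 9}, s ≤ k}:
g(0) = mex{} = 0
g(1) = mex{} = 0
g(2) = mex{} = 0
g(3) = mex{} = 0
g(4) = mex{} = 0
g(5) = mex{} = 0
g(6) = mex{} = 0
g(7) = mex{} = 0
g(8) = mex{0} = 1
g(9) = mex{0} = 1
g(10) = mex{0} = 1
g(11) = mex{0} = 1
g(12) = mex{0} = 1
g(13) = mex{0} = 1
So g(13) = 1.

1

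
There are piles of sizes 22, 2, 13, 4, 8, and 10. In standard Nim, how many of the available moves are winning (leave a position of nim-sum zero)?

1

Compute the nim-sum pairwise:
22 ⊕ 2 = 20
20 ⊕ 13 = 25
25 ⊕ 4 = 29
29 ⊕ 8 = 21
21 ⊕ 10 = 31
The overall nim-sum is X = 31. A pile of size p has a winning move iff p XOR X < p (reduce it to p XOR X).
  22: 22 XOR 31 = 9 < 22 — winning move (to 9).
  2: 2 XOR 31 = 29 ≥ 2 — no move.
  13: 13 XOR 31 = 18 ≥ 13 — no move.
  4: 4 XOR 31 = 27 ≥ 4 — no move.
  8: 8 XOR 31 = 23 ≥ 8 — no move.
  10: 10 XOR 31 = 21 ≥ 10 — no move.
That gives 1 winning move.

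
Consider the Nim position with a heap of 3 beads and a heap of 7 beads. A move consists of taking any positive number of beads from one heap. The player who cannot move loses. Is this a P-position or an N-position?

N-position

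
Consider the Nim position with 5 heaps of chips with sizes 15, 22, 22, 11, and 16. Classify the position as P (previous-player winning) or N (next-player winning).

N-position

In binary:
  01111  (15)
  10110  (22)
  10110  (22)
  01011  (11)
  10000  (16)
  -----
  10100  (20)
The nim-sum is 20 ≠ 0, so this is an N-position: the player to move can win.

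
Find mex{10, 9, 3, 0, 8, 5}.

1

0 is in the set but 1 is not, so the mex is 1.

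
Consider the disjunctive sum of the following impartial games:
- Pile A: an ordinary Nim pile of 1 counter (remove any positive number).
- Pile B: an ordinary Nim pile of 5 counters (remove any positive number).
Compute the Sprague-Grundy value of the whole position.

4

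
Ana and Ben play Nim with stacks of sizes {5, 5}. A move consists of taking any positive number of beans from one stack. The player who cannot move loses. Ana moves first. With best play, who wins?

Compute the nim-sum pairwise:
5 ⊕ 5 = 0
The nim-sum is 0, so this is a P-position: the player to move is in a losing position under optimal play; Ana is about to move from it and so loses — Ben wins.

Ben wins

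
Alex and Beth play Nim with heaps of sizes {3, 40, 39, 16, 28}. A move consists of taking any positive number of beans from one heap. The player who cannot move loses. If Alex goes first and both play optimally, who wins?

Nim-sum: 3 XOR 40 XOR 39 XOR 16 XOR 28 = 0.
The nim-sum is 0, so this is a P-position: the player to move is in a losing position under optimal play; Alex is about to move from it and so loses — Beth wins.

Beth wins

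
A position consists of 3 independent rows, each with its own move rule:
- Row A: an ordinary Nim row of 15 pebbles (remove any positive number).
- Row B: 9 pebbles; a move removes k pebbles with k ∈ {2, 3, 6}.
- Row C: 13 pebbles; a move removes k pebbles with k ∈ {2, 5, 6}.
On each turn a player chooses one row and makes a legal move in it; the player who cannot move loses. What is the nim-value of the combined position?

14

Row A is a plain Nim row of size 15, so its Grundy value is 15.
For row B, compute g(0), g(1), … with moves {2, 3, 6}:
k:     0  1  2  3  4  5  6  7  8  9
g(k):  0  0  1  1  2  0  3  1  2  0
So g(9) = 0.
For row C, compute g(0), g(1), … with moves {2, 5, 6}:
g(0) = mex{} = 0
g(1) = mex{} = 0
g(2) = mex{0} = 1
g(3) = mex{0} = 1
g(4) = mex{1} = 0
g(5) = mex{0,1} = 2
g(6) = mex{0} = 1
g(7) = mex{0,1,2} = 3
g(8) = mex{1} = 0
g(9) = mex{0,1,3} = 2
g(10) = mex{0,2} = 1
g(11) = mex{1,2} = 0
g(12) = mex{1,3} = 0
g(13) = mex{0,3} = 1
So g(13) = 1.
By the Sprague-Grundy theorem, the Grundy value of a sum of independent games is the XOR of the component values.
Combined value = 15 XOR 0 XOR 1 = 14.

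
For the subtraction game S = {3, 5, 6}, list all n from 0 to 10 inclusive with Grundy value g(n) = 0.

0, 1, 2, 9, 10

Build the Grundy sequence with g(k) = mex{g(k−s) : s ∈ {3, 5, 6}, s ≤ k}:
k:     0  1  2  3  4  5  6  7  8  9 10
g(k):  0  0  0  1  1  1  2  2  2  0  0
The P-positions (g = 0) in 0..10 are 0, 1, 2, 9, 10.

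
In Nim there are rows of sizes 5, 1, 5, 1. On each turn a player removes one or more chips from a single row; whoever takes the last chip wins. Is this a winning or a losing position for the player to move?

Write each in binary and XOR column by column:
  101  (5)
  001  (1)
  101  (5)
  001  (1)
  ---
  000  (0)
The nim-sum is 0, so this is a P-position: the player to move is in a losing position under optimal play.

Losing position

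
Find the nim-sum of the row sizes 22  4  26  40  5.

37

Nim-sum: 22 ^ 4 ^ 26 ^ 40 ^ 5 = 37.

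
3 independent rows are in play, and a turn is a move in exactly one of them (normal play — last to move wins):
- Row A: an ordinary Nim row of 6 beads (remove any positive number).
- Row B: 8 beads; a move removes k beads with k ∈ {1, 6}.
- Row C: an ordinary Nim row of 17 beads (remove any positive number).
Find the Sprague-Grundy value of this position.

22

Row A is a plain Nim row of size 6, so its Grundy value is 6.
For row B, compute g(0), g(1), … with moves {1, 6}:
g(0) = mex{} = 0
g(1) = mex{0} = 1
g(2) = mex{1} = 0
g(3) = mex{0} = 1
g(4) = mex{1} = 0
g(5) = mex{0} = 1
g(6) = mex{0,1} = 2
g(7) = mex{1,2} = 0
g(8) = mex{0} = 1
So g(8) = 1.
Row C is a plain Nim row of size 17, so its Grundy value is 17.
By the Sprague-Grundy theorem, the Grundy value of a sum of independent games is the XOR of the component values.
Combined value = 6 ⊕ 1 ⊕ 17 = 22.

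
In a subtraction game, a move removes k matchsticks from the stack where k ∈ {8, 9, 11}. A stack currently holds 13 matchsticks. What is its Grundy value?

1

Grundy values for subtraction set {8, 9, 11}:
g(0) = mex{} = 0
g(1) = mex{} = 0
g(2) = mex{} = 0
g(3) = mex{} = 0
g(4) = mex{} = 0
g(5) = mex{} = 0
g(6) = mex{} = 0
g(7) = mex{} = 0
g(8) = mex{0} = 1
g(9) = mex{0} = 1
g(10) = mex{0} = 1
g(11) = mex{0} = 1
g(12) = mex{0} = 1
g(13) = mex{0} = 1
So g(13) = 1.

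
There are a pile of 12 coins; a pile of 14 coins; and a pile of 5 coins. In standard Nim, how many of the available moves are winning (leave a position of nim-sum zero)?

3

Compute the nim-sum pairwise:
12 ^ 14 = 2
2 ^ 5 = 7
The overall nim-sum is X = 7. A pile of size p has a winning move iff p XOR X < p (reduce it to p XOR X).
  12: 12 XOR 7 = 11 < 12 — winning move (to 11).
  14: 14 XOR 7 = 9 < 14 — winning move (to 9).
  5: 5 XOR 7 = 2 < 5 — winning move (to 2).
That gives 3 winning moves.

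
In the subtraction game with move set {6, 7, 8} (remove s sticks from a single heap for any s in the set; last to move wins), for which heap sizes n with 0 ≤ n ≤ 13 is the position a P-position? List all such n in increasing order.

0, 1, 2, 3, 4, 5

Compute g(0), g(1), … for moves {6, 7, 8}:
g(0) = mex{} = 0
g(1) = mex{} = 0
g(2) = mex{} = 0
g(3) = mex{} = 0
g(4) = mex{} = 0
g(5) = mex{} = 0
g(6) = mex{0} = 1
g(7) = mex{0} = 1
g(8) = mex{0} = 1
g(9) = mex{0} = 1
g(10) = mex{0} = 1
g(11) = mex{0} = 1
g(12) = mex{0,1} = 2
g(13) = mex{0,1} = 2
The P-positions (g = 0) in 0..13 are 0, 1, 2, 3, 4, 5.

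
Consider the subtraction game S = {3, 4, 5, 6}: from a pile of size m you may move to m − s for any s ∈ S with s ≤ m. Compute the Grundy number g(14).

Compute g(0), g(1), … for moves {3, 4, 5, 6}:
g(0) = mex{} = 0
g(1) = mex{} = 0
g(2) = mex{} = 0
g(3) = mex{0} = 1
g(4) = mex{0} = 1
g(5) = mex{0} = 1
g(6) = mex{0,1} = 2
g(7) = mex{0,1} = 2
g(8) = mex{0,1} = 2
g(9) = mex{1,2} = 0
g(10) = mex{1,2} = 0
g(11) = mex{1,2} = 0
g(12) = mex{0,2} = 1
g(13) = mex{0,2} = 1
g(14) = mex{0,2} = 1
So g(14) = 1.

1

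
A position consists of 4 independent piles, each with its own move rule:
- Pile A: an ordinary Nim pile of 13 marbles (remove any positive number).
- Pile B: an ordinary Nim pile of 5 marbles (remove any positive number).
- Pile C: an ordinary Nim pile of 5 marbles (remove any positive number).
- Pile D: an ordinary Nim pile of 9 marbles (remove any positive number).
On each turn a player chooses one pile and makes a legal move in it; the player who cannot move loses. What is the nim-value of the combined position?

Pile A is a plain Nim pile of size 13, so its Grundy value is 13.
Pile B is a plain Nim pile of size 5, so its Grundy value is 5.
Pile C is a plain Nim pile of size 5, so its Grundy value is 5.
Pile D is a plain Nim pile of size 9, so its Grundy value is 9.
The value of a disjunctive sum is the nim-sum of the parts.
Combined value = 13 XOR 5 XOR 5 XOR 9 = 4.

4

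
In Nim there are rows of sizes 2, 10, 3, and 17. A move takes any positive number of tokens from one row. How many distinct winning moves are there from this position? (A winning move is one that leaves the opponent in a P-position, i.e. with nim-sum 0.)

Compute the nim-sum pairwise:
2 ⊕ 10 = 8
8 ⊕ 3 = 11
11 ⊕ 17 = 26
The overall nim-sum is X = 26. A row of size p has a winning move iff p XOR X < p (reduce it to p XOR X).
  2: 2 XOR 26 = 24 ≥ 2 — no move.
  10: 10 XOR 26 = 16 ≥ 10 — no move.
  3: 3 XOR 26 = 25 ≥ 3 — no move.
  17: 17 XOR 26 = 11 < 17 — winning move (to 11).
That gives 1 winning move.

1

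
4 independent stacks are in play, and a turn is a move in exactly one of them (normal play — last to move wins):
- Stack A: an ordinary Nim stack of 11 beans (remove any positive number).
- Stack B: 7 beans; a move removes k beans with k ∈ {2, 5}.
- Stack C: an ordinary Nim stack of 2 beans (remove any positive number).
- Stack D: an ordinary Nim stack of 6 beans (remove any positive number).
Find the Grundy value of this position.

Stack A is a plain Nim stack of size 11, so its Grundy value is 11.
For stack B, compute g(0), g(1), … with moves {2, 5}:
g(0) = mex{} = 0
g(1) = mex{} = 0
g(2) = mex{0} = 1
g(3) = mex{0} = 1
g(4) = mex{1} = 0
g(5) = mex{0,1} = 2
g(6) = mex{0} = 1
g(7) = mex{1,2} = 0
So g(7) = 0.
Stack C is a plain Nim stack of size 2, so its Grundy value is 2.
Stack D is a plain Nim stack of size 6, so its Grundy value is 6.
By the Sprague-Grundy theorem, the Grundy value of a sum of independent games is the XOR of the component values.
Combined value = 11 ⊕ 0 ⊕ 2 ⊕ 6 = 15.

15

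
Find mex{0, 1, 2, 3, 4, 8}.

5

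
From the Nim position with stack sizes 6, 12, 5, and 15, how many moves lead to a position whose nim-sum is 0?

Write each in binary and XOR column by column:
  0110  (6)
  1100  (12)
  0101  (5)
  1111  (15)
  ----
  0000  (0)
The nim-sum is already 0, so every move leaves a nonzero nim-sum — there are no winning moves.

0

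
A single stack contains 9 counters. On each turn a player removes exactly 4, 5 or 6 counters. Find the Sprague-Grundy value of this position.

Compute g(0), g(1), … for moves {4, 5, 6}:
g(0) = mex{} = 0
g(1) = mex{} = 0
g(2) = mex{} = 0
g(3) = mex{} = 0
g(4) = mex{0} = 1
g(5) = mex{0} = 1
g(6) = mex{0} = 1
g(7) = mex{0} = 1
g(8) = mex{0,1} = 2
g(9) = mex{0,1} = 2
So g(9) = 2.

2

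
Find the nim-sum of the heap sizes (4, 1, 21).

16

Compute the nim-sum pairwise:
4 XOR 1 = 5
5 XOR 21 = 16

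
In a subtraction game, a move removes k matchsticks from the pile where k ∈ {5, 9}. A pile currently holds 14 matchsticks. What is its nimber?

0

Compute g(0), g(1), … for moves {5, 9}:
g(0) = mex{} = 0
g(1) = mex{} = 0
g(2) = mex{} = 0
g(3) = mex{} = 0
g(4) = mex{} = 0
g(5) = mex{0} = 1
g(6) = mex{0} = 1
g(7) = mex{0} = 1
g(8) = mex{0} = 1
g(9) = mex{0} = 1
g(10) = mex{0,1} = 2
g(11) = mex{0,1} = 2
g(12) = mex{0,1} = 2
g(13) = mex{0,1} = 2
g(14) = mex{1} = 0
So g(14) = 0.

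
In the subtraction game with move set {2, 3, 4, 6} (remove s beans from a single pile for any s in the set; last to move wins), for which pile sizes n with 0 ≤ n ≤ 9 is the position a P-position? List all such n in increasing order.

0, 1, 8, 9

Compute g(0), g(1), … for moves {2, 3, 4, 6}:
g(0) = mex{} = 0
g(1) = mex{} = 0
g(2) = mex{0} = 1
g(3) = mex{0} = 1
g(4) = mex{0,1} = 2
g(5) = mex{0,1} = 2
g(6) = mex{0,1,2} = 3
g(7) = mex{0,1,2} = 3
g(8) = mex{1,2,3} = 0
g(9) = mex{1,2,3} = 0
The P-positions (g = 0) in 0..9 are 0, 1, 8, 9.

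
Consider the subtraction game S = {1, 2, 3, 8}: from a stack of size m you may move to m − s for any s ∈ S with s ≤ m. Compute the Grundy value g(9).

Grundy values for subtraction set {1, 2, 3, 8}:
g(0) = mex{} = 0
g(1) = mex{0} = 1
g(2) = mex{0,1} = 2
g(3) = mex{0,1,2} = 3
g(4) = mex{1,2,3} = 0
g(5) = mex{0,2,3} = 1
g(6) = mex{0,1,3} = 2
g(7) = mex{0,1,2} = 3
g(8) = mex{0,1,2,3} = 4
g(9) = mex{1,2,3,4} = 0
So g(9) = 0.

0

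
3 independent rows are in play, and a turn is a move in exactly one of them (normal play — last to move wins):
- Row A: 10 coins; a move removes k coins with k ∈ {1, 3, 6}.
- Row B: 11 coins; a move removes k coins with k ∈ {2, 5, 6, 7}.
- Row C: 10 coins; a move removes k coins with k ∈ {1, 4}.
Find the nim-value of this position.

2

For row A, compute g(0), g(1), … with moves {1, 3, 6}:
k:     0  1  2  3  4  5  6  7  8  9 10
g(k):  0  1  0  1  0  1  2  3  2  0  1
So g(10) = 1.
For row B, compute g(0), g(1), … with moves {2, 5, 6, 7}:
g(0) = mex{} = 0
g(1) = mex{} = 0
g(2) = mex{0} = 1
g(3) = mex{0} = 1
g(4) = mex{1} = 0
g(5) = mex{0,1} = 2
g(6) = mex{0} = 1
g(7) = mex{0,1,2} = 3
g(8) = mex{0,1} = 2
g(9) = mex{0,1,3} = 2
g(10) = mex{0,1,2} = 3
g(11) = mex{0,1,2} = 3
So g(11) = 3.
For row C, compute g(0), g(1), … with moves {1, 4}:
k:     0  1  2  3  4  5  6  7  8  9 10
g(k):  0  1  0  1  2  0  1  0  1  2  0
So g(10) = 0.
By the Sprague-Grundy theorem, the Grundy value of a sum of independent games is the XOR of the component values.
Combined value = 1 XOR 3 XOR 0 = 2.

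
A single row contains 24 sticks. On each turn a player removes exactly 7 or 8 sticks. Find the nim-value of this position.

1

Compute g(0), g(1), … for moves {7, 8}:
k:     0  1  2  3  4  5  6  7  8  9 10 11 12 13 14 15 16 17 18 19 20 21 22 23 24
g(k):  0  0  0  0  0  0  0  1  1  1  1  1  1  1  2  0  0  0  0  0  0  0  1  1  1
So g(24) = 1.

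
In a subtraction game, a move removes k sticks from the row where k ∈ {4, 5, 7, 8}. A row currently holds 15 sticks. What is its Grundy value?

0

Grundy values for subtraction set {4, 5, 7, 8}:
k:     0  1  2  3  4  5  6  7  8  9 10 11 12 13 14 15
g(k):  0  0  0  0  1  1  1  1  2  2  2  2  0  0  0  0
So g(15) = 0.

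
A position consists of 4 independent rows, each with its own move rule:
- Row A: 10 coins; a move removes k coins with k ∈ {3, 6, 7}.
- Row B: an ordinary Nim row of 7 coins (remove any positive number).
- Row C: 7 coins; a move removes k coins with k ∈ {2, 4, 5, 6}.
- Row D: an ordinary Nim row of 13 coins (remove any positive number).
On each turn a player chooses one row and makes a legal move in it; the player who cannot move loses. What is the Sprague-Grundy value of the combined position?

For row A, compute g(0), g(1), … with moves {3, 6, 7}:
g(0) = mex{} = 0
g(1) = mex{} = 0
g(2) = mex{} = 0
g(3) = mex{0} = 1
g(4) = mex{0} = 1
g(5) = mex{0} = 1
g(6) = mex{0,1} = 2
g(7) = mex{0,1} = 2
g(8) = mex{0,1} = 2
g(9) = mex{0,1,2} = 3
g(10) = mex{1,2} = 0
So g(10) = 0.
Row B is a plain Nim row of size 7, so its Grundy value is 7.
For row C, compute g(0), g(1), … with moves {2, 4, 5, 6}:
g(0) = mex{} = 0
g(1) = mex{} = 0
g(2) = mex{0} = 1
g(3) = mex{0} = 1
g(4) = mex{0,1} = 2
g(5) = mex{0,1} = 2
g(6) = mex{0,1,2} = 3
g(7) = mex{0,1,2} = 3
So g(7) = 3.
Row D is a plain Nim row of size 13, so its Grundy value is 13.
The value of a disjunctive sum is the nim-sum of the parts.
Combined value = 0 XOR 7 XOR 3 XOR 13 = 9.

9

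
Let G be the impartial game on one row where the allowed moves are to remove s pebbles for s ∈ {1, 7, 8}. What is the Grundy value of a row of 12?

2

Build the Grundy sequence with g(k) = mex{g(k−s) : s ∈ {1, 7, 8}, s ≤ k}:
k:     0  1  2  3  4  5  6  7  8  9 10 11 12
g(k):  0  1  0  1  0  1  0  1  2  3  2  3  2
So g(12) = 2.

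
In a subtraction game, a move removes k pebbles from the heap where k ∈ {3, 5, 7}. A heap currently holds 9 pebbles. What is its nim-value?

Compute g(0), g(1), … for moves {3, 5, 7}:
k:     0  1  2  3  4  5  6  7  8  9
g(k):  0  0  0  1  1  1  2  2  2  3
So g(9) = 3.

3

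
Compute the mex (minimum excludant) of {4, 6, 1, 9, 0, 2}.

3

The values 0, 1, 2 are all present; 3 is the first non-negative integer missing from the set.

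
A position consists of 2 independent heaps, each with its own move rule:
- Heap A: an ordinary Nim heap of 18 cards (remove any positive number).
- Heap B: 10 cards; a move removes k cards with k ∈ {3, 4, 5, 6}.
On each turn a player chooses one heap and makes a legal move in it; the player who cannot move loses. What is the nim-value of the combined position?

Heap A is a plain Nim heap of size 18, so its Grundy value is 18.
Grundy values for heap B (subtraction set {3, 4, 5, 6}):
k:     0  1  2  3  4  5  6  7  8  9 10
g(k):  0  0  0  1  1  1  2  2  2  0  0
So g(10) = 0.
By the Sprague-Grundy theorem, the Grundy value of a sum of independent games is the XOR of the component values.
Combined value = 18 XOR 0 = 18.

18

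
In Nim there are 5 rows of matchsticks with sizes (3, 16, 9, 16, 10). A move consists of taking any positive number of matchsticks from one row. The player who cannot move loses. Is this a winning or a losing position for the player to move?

In binary:
  00011  (3)
  10000  (16)
  01001  (9)
  10000  (16)
  01010  (10)
  -----
  00000  (0)
The nim-sum is 0, so this is a P-position: the player to move is in a losing position under optimal play.

Losing position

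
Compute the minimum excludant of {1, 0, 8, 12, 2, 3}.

4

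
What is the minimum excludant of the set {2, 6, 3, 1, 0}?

The values 0, 1, 2, 3 are all present; 4 is the first non-negative integer missing from the set.

4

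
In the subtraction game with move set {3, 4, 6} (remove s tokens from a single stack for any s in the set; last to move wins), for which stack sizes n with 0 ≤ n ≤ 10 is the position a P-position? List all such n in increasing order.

0, 1, 2, 9, 10

Grundy values for subtraction set {3, 4, 6}:
k:     0  1  2  3  4  5  6  7  8  9 10
g(k):  0  0  0  1  1  1  2  2  2  0  0
The P-positions (g = 0) in 0..10 are 0, 1, 2, 9, 10.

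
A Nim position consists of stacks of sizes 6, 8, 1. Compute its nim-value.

15

Compute the nim-sum pairwise:
6 XOR 8 = 14
14 XOR 1 = 15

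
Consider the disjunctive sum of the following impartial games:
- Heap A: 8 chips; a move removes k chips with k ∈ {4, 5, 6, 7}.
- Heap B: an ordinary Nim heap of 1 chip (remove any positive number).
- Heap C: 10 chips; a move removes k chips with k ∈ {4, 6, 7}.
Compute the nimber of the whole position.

1

For heap A, compute g(0), g(1), … with moves {4, 5, 6, 7}:
g(0) = mex{} = 0
g(1) = mex{} = 0
g(2) = mex{} = 0
g(3) = mex{} = 0
g(4) = mex{0} = 1
g(5) = mex{0} = 1
g(6) = mex{0} = 1
g(7) = mex{0} = 1
g(8) = mex{0,1} = 2
So g(8) = 2.
Heap B is a plain Nim heap of size 1, so its Grundy value is 1.
Build the Grundy sequence for heap C with g(k) = mex{g(k−s) : s ∈ {4, 6, 7}, s ≤ k}:
k:     0  1  2  3  4  5  6  7  8  9 10
g(k):  0  0  0  0  1  1  1  1  2  2  2
So g(10) = 2.
The value of a disjunctive sum is the nim-sum of the parts.
Combined value = 2 ⊕ 1 ⊕ 2 = 1.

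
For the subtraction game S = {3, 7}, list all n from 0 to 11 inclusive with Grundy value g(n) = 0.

0, 1, 2, 6, 10, 11

Compute g(0), g(1), … for moves {3, 7}:
k:     0  1  2  3  4  5  6  7  8  9 10 11
g(k):  0  0  0  1  1  1  0  2  2  1  0  0
The P-positions (g = 0) in 0..11 are 0, 1, 2, 6, 10, 11.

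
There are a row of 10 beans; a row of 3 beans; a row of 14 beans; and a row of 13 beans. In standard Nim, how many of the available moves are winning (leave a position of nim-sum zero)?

3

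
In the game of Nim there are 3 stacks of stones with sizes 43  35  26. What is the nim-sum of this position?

Bitwise XOR of the heap sizes:
  101011  (43)
  100011  (35)
  011010  (26)
  ------
  010010  (18)

18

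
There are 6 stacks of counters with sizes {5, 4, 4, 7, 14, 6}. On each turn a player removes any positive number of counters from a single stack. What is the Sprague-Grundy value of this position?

10

Write each in binary and XOR column by column:
  0101  (5)
  0100  (4)
  0100  (4)
  0111  (7)
  1110  (14)
  0110  (6)
  ----
  1010  (10)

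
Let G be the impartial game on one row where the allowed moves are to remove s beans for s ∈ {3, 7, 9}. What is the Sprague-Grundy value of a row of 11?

3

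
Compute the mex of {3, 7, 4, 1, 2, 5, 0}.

The values 0, 1, 2, 3, 4, 5 are all present; 6 is the first non-negative integer missing from the set.

6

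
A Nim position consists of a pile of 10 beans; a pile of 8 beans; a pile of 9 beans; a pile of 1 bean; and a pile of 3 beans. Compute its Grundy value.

9

Nim-sum: 10 ⊕ 8 ⊕ 9 ⊕ 1 ⊕ 3 = 9.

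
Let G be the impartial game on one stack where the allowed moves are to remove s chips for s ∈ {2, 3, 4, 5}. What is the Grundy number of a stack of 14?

Compute g(0), g(1), … for moves {2, 3, 4, 5}:
g(0) = mex{} = 0
g(1) = mex{} = 0
g(2) = mex{0} = 1
g(3) = mex{0} = 1
g(4) = mex{0,1} = 2
g(5) = mex{0,1} = 2
g(6) = mex{0,1,2} = 3
g(7) = mex{1,2} = 0
g(8) = mex{1,2,3} = 0
g(9) = mex{0,2,3} = 1
g(10) = mex{0,2,3} = 1
g(11) = mex{0,1,3} = 2
g(12) = mex{0,1} = 2
g(13) = mex{0,1,2} = 3
g(14) = mex{1,2} = 0
So g(14) = 0.

0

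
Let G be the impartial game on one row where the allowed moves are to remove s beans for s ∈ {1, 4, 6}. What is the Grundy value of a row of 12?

Compute g(0), g(1), … for moves {1, 4, 6}:
k:     0  1  2  3  4  5  6  7  8  9 10 11 12
g(k):  0  1  0  1  2  0  1  0  1  2  0  1  0
So g(12) = 0.

0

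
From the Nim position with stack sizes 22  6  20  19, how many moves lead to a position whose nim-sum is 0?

Nim-sum: 22 ⊕ 6 ⊕ 20 ⊕ 19 = 23.
The overall nim-sum is X = 23. A stack of size p has a winning move iff p XOR X < p (reduce it to p XOR X).
  22: 22 XOR 23 = 1 < 22 — winning move (to 1).
  6: 6 XOR 23 = 17 ≥ 6 — no move.
  20: 20 XOR 23 = 3 < 20 — winning move (to 3).
  19: 19 XOR 23 = 4 < 19 — winning move (to 4).
That gives 3 winning moves.

3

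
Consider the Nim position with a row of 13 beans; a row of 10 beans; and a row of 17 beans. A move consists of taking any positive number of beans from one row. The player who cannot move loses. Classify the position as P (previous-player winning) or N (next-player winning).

Nim-sum: 13 XOR 10 XOR 17 = 22.
The nim-sum is 22 ≠ 0, so this is an N-position: the player to move can win.

N-position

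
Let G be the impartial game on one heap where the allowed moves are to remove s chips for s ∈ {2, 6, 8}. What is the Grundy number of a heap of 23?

Build the Grundy sequence with g(k) = mex{g(k−s) : s ∈ {2, 6, 8}, s ≤ k}:
k:     0  1  2  3  4  5  6  7  8  9 10 11 12 13 14 15 16 17 18 19 20 21 22 23
g(k):  0  0  1  1  0  0  1  1  2  2  3  3  2  2  0  0  1  1  0  0  1  1  2  2
So g(23) = 2.

2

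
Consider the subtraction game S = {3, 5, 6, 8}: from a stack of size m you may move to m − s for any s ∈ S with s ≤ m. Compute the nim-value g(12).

0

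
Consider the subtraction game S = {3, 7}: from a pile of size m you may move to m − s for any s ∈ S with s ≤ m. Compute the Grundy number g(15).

1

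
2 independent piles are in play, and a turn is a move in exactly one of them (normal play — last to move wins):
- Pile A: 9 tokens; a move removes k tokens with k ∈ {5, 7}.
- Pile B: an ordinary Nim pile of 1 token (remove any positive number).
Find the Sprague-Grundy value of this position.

Grundy values for pile A (subtraction set {5, 7}):
k:     0  1  2  3  4  5  6  7  8  9
g(k):  0  0  0  0  0  1  1  1  1  1
So g(9) = 1.
Pile B is a plain Nim pile of size 1, so its Grundy value is 1.
The value of a disjunctive sum is the nim-sum of the parts.
Combined value = 1 XOR 1 = 0.

0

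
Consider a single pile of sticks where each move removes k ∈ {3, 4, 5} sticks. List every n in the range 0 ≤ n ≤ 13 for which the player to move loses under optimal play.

0, 1, 2, 8, 9, 10

Build the Grundy sequence with g(k) = mex{g(k−s) : s ∈ {3, 4, 5}, s ≤ k}:
g(0) = mex{} = 0
g(1) = mex{} = 0
g(2) = mex{} = 0
g(3) = mex{0} = 1
g(4) = mex{0} = 1
g(5) = mex{0} = 1
g(6) = mex{0,1} = 2
g(7) = mex{0,1} = 2
g(8) = mex{1} = 0
g(9) = mex{1,2} = 0
g(10) = mex{1,2} = 0
g(11) = mex{0,2} = 1
g(12) = mex{0,2} = 1
g(13) = mex{0} = 1
The P-positions (g = 0) in 0..13 are 0, 1, 2, 8, 9, 10.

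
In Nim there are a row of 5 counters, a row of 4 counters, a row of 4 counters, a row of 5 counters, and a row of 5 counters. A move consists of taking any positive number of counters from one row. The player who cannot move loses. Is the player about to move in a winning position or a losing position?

Bitwise XOR of the heap sizes:
  101  (5)
  100  (4)
  100  (4)
  101  (5)
  101  (5)
  ---
  101  (5)
The nim-sum is 5 ≠ 0, so this is an N-position: the player to move can win.

Winning position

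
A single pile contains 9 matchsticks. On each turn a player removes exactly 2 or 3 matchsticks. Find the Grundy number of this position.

2

Build the Grundy sequence with g(k) = mex{g(k−s) : s ∈ {2, 3}, s ≤ k}:
g(0) = mex{} = 0
g(1) = mex{} = 0
g(2) = mex{0} = 1
g(3) = mex{0} = 1
g(4) = mex{0,1} = 2
g(5) = mex{1} = 0
g(6) = mex{1,2} = 0
g(7) = mex{0,2} = 1
g(8) = mex{0} = 1
g(9) = mex{0,1} = 2
So g(9) = 2.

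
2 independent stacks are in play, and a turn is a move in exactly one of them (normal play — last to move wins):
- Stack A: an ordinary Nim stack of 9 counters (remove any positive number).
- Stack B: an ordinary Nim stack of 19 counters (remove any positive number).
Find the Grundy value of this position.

Stack A is a plain Nim stack of size 9, so its Grundy value is 9.
Stack B is a plain Nim stack of size 19, so its Grundy value is 19.
By the Sprague-Grundy theorem, the Grundy value of a sum of independent games is the XOR of the component values.
Combined value = 9 XOR 19 = 26.

26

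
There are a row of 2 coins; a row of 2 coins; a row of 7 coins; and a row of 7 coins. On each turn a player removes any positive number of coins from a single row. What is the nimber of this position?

0

Nim-sum: 2 XOR 2 XOR 7 XOR 7 = 0.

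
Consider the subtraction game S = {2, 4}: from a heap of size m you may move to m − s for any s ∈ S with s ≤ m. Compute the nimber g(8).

1

Compute g(0), g(1), … for moves {2, 4}:
g(0) = mex{} = 0
g(1) = mex{} = 0
g(2) = mex{0} = 1
g(3) = mex{0} = 1
g(4) = mex{0,1} = 2
g(5) = mex{0,1} = 2
g(6) = mex{1,2} = 0
g(7) = mex{1,2} = 0
g(8) = mex{0,2} = 1
So g(8) = 1.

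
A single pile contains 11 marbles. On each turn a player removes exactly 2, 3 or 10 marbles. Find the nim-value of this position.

3

Compute g(0), g(1), … for moves {2, 3, 10}:
g(0) = mex{} = 0
g(1) = mex{} = 0
g(2) = mex{0} = 1
g(3) = mex{0} = 1
g(4) = mex{0,1} = 2
g(5) = mex{1} = 0
g(6) = mex{1,2} = 0
g(7) = mex{0,2} = 1
g(8) = mex{0} = 1
g(9) = mex{0,1} = 2
g(10) = mex{0,1} = 2
g(11) = mex{0,1,2} = 3
So g(11) = 3.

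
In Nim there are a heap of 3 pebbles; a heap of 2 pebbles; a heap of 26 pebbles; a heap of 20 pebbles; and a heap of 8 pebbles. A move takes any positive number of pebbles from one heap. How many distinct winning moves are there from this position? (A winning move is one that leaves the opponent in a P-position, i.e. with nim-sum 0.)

1

Nim-sum: 3 ⊕ 2 ⊕ 26 ⊕ 20 ⊕ 8 = 7.
The overall nim-sum is X = 7. A heap of size p has a winning move iff p XOR X < p (reduce it to p XOR X).
  3: 3 XOR 7 = 4 ≥ 3 — no move.
  2: 2 XOR 7 = 5 ≥ 2 — no move.
  26: 26 XOR 7 = 29 ≥ 26 — no move.
  20: 20 XOR 7 = 19 < 20 — winning move (to 19).
  8: 8 XOR 7 = 15 ≥ 8 — no move.
That gives 1 winning move.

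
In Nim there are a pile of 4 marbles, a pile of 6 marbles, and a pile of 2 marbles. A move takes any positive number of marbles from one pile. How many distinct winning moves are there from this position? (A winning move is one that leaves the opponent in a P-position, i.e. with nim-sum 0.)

Nim-sum: 4 XOR 6 XOR 2 = 0.
The nim-sum is already 0, so every move leaves a nonzero nim-sum — there are no winning moves.

0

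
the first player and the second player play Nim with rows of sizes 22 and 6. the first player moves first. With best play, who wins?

Nim-sum: 22 XOR 6 = 16.
The nim-sum is 16 ≠ 0, so this is an N-position: the player to move can win; the first player has a winning move.

the first player wins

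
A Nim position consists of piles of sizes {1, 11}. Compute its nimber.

10

Nim-sum: 1 ^ 11 = 10.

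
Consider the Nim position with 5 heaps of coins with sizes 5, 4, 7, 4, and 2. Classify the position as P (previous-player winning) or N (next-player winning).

P-position

Bitwise XOR of the heap sizes:
  101  (5)
  100  (4)
  111  (7)
  100  (4)
  010  (2)
  ---
  000  (0)
The nim-sum is 0, so this is a P-position: the player to move is in a losing position under optimal play.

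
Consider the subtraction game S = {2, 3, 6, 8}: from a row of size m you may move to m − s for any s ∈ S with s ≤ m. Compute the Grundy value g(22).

Compute g(0), g(1), … for moves {2, 3, 6, 8}:
k:     0  1  2  3  4  5  6  7  8  9 10 11 12 13 14 15 16 17 18 19 20 21 22
g(k):  0  0  1  1  2  0  3  1  2  2  0  3  1  2  0  0  1  1  2  0  3  1  2
So g(22) = 2.

2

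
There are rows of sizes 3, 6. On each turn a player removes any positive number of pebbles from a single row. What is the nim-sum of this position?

5

Nim-sum: 3 ⊕ 6 = 5.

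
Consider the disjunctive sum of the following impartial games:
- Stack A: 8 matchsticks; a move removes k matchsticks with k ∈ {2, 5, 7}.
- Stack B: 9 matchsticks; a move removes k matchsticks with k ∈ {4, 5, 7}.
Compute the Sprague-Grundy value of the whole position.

0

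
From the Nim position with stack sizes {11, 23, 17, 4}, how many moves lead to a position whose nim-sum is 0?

1

Nim-sum: 11 XOR 23 XOR 17 XOR 4 = 9.
The overall nim-sum is X = 9. A stack of size p has a winning move iff p XOR X < p (reduce it to p XOR X).
  11: 11 XOR 9 = 2 < 11 — winning move (to 2).
  23: 23 XOR 9 = 30 ≥ 23 — no move.
  17: 17 XOR 9 = 24 ≥ 17 — no move.
  4: 4 XOR 9 = 13 ≥ 4 — no move.
That gives 1 winning move.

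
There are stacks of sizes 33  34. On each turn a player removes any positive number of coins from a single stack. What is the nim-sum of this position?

3

Compute the nim-sum pairwise:
33 ^ 34 = 3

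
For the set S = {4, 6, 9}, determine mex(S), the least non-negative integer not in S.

0

0 is not in the set, so the mex is 0.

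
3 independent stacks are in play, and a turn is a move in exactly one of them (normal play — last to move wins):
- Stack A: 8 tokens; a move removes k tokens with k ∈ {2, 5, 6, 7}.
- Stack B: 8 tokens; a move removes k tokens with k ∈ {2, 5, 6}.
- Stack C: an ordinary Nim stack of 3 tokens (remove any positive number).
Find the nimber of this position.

1

Build the Grundy sequence for stack A with g(k) = mex{g(k−s) : s ∈ {2, 5, 6, 7}, s ≤ k}:
g(0) = mex{} = 0
g(1) = mex{} = 0
g(2) = mex{0} = 1
g(3) = mex{0} = 1
g(4) = mex{1} = 0
g(5) = mex{0,1} = 2
g(6) = mex{0} = 1
g(7) = mex{0,1,2} = 3
g(8) = mex{0,1} = 2
So g(8) = 2.
Build the Grundy sequence for stack B with g(k) = mex{g(k−s) : s ∈ {2, 5, 6}, s ≤ k}:
g(0) = mex{} = 0
g(1) = mex{} = 0
g(2) = mex{0} = 1
g(3) = mex{0} = 1
g(4) = mex{1} = 0
g(5) = mex{0,1} = 2
g(6) = mex{0} = 1
g(7) = mex{0,1,2} = 3
g(8) = mex{1} = 0
So g(8) = 0.
Stack C is a plain Nim stack of size 3, so its Grundy value is 3.
The value of a disjunctive sum is the nim-sum of the parts.
Combined value = 2 XOR 0 XOR 3 = 1.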